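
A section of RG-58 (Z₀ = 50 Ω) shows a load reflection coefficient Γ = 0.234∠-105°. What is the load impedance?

Z_L ≈ 40.2 − j19.2 Ω

Z_L = Z_0·(1 + Γ)/(1 − Γ) = 50·(0.939 − j0.226)/(1.06 + j0.226)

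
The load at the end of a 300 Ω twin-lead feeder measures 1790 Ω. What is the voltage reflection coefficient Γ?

Γ = (Z_L − Z_0)/(Z_L + Z_0) = (1790 − 300)/(1790 + 300) = 1490/2090

Γ = 0.713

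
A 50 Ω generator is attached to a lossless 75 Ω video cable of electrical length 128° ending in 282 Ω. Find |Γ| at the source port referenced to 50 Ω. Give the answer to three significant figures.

|Γ| ≈ 0.578

tan(βl) = -1.28
Z_in = Z_0·(Z_L + jZ_0·tanβl)/(Z_0 + jZ_L·tanβl) = 30.8 + j52.2 Ω
Γ_s = (Z_in − Z_s)/(Z_in + Z_s) = (-19.2 + j52.2)/(80.8 + j52.2), |Γ_s| = 0.578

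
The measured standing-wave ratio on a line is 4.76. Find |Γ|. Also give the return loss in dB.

|Γ| ≈ 0.653; return loss ≈ 3.7 dB

|Γ| = (S − 1)/(S + 1) = (4.76 − 1)/(4.76 + 1) = 3.76/5.76
RL = −20·log₁₀|Γ| = −20·log₁₀(0.653)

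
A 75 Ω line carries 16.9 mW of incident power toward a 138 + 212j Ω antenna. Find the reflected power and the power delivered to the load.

|Γ| = |(63 + j212)/(213 + j212)| = 0.736
|Γ|² = 0.542
P_refl = |Γ|²·P_inc = 9.15 mW, P_del = (1 − |Γ|²)·P_inc = 7.75 mW

P_reflected ≈ 9.15 mW; P_delivered ≈ 7.75 mW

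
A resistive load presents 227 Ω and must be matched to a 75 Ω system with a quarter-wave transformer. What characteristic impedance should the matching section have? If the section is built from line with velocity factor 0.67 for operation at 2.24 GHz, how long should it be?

Z_qwt ≈ 130 Ω; length ≈ 2.24 cm

Z_qwt = √(Z_0·R_L) = √(75 × 227) = √17020
λ = 0.67·c/f = 0.0897 m, so l = λ/4 = 0.0224 m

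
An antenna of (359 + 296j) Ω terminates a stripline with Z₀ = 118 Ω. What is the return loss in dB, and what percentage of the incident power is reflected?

Γ = (241 + j296)/(477 + j296), |Γ| = 0.68
RL = −20·log₁₀(0.68) = 3.35 dB
P_refl/P_inc = |Γ|² = 0.462

RL ≈ 3.35 dB; 46.2% of incident power reflected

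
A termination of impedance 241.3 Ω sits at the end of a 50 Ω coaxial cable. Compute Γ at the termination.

Γ = 0.657

Γ = (Z_L − Z_0)/(Z_L + Z_0) = (241.3 − 50)/(241.3 + 50) = 191.3/291.3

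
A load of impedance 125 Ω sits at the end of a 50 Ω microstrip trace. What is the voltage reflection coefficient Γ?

Γ = 0.429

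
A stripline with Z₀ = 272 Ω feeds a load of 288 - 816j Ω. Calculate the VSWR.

VSWR ≈ 10.4

Γ = (Z_L − Z_0)/(Z_L + Z_0) = (16 − j816)/(560 − j816)
|Γ| = 816/990 = 0.825
VSWR = (1 + |Γ|)/(1 − |Γ|) = 1.82/0.175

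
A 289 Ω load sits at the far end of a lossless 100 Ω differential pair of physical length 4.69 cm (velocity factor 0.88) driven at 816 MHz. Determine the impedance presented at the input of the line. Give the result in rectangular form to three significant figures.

Z_in ≈ 51.7 − j63.7 Ω

λ = v/f = 0.88·c / 816 MHz = 0.324 m
βl = 2π·l/λ = 2π × 0.145 = 52.2°
tan(βl) = tan(52.2°) = 1.29
Z_in = Z_0·(Z_L + jZ_0·tanβl)/(Z_0 + jZ_L·tanβl)
     = 100·(289 + j129)/(100 + j372)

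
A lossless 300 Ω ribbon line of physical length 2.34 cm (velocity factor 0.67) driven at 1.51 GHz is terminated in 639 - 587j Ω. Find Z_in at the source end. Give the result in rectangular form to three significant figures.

λ = v/f = 0.67·c / 1.51 GHz = 0.133 m
βl = 2π·l/λ = 2π × 0.176 = 63.3°
tan(βl) = tan(63.3°) = 1.99
Z_in = Z_0·(Z_L + jZ_0·tanβl)/(Z_0 + jZ_L·tanβl)
     = 300·(639 + j9.09)/(1470 + j1270)

Z_in ≈ 75.6 − j63.6 Ω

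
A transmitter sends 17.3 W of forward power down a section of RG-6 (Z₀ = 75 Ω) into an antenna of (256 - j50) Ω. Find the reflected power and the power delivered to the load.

P_reflected ≈ 5.44 W; P_delivered ≈ 11.9 W

|Γ| = |(181 − j50)/(331 − j50)| = 0.561
|Γ|² = 0.315
P_refl = |Γ|²·P_inc = 5.44 W, P_del = (1 − |Γ|²)·P_inc = 11.9 W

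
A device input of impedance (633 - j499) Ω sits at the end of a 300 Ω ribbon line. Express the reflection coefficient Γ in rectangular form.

Γ ≈ 0.5 − j0.267

Γ = (Z_L − Z_0)/(Z_L + Z_0) = (333 − j499)/(933 − j499)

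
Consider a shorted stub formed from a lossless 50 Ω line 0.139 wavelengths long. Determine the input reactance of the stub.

βl = 2π × 0.139 = 50°
tan(βl) = 1.19
For a shorted stub, Z_in = jZ_0·tan(βl)

X_in ≈ 59.7 Ω (inductive)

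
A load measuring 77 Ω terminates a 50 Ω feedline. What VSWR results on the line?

For a purely resistive load, VSWR = R_L/Z_0 or Z_0/R_L (whichever > 1) = 77/50

VSWR ≈ 1.54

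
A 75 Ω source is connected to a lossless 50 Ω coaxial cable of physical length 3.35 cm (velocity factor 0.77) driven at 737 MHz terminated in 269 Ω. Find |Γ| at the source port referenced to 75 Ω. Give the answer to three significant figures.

λ = v/f = 0.77·c / 737 MHz = 0.313 m
βl = 2π·l/λ = 2π × 0.107 = 38.5°
tan(βl) = 0.795
Z_in = Z_0·(Z_L + jZ_0·tanβl)/(Z_0 + jZ_L·tanβl) = 22.8 − j57.6 Ω
Γ_s = (Z_in − Z_s)/(Z_in + Z_s) = (-52.2 − j57.6)/(97.8 − j57.6), |Γ_s| = 0.685

|Γ| ≈ 0.685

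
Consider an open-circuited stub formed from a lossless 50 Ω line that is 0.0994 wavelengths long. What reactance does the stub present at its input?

βl = 2π × 0.0994 = 35.8°
tan(βl) = 0.721
For an open-circuited stub, Z_in = −jZ_0·cot(βl) = −jZ_0/tan(βl)

X_in ≈ -69.4 Ω (capacitive)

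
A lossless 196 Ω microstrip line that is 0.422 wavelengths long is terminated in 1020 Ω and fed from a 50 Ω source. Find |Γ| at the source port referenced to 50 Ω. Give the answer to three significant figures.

βl = 2π × 0.422 = 152°
tan(βl) = -0.534
Z_in = Z_0·(Z_L + jZ_0·tanβl)/(Z_0 + jZ_L·tanβl) = 150 + j313 Ω
Γ_s = (Z_in − Z_s)/(Z_in + Z_s) = (100 + j313)/(200 + j313), |Γ_s| = 0.885

|Γ| ≈ 0.885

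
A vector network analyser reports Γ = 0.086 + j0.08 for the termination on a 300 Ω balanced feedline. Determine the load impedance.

Z_L = Z_0·(1 + Γ)/(1 − Γ) = 300·(1.09 + j0.08)/(0.914 − j0.08)

Z_L ≈ 351 + j57 Ω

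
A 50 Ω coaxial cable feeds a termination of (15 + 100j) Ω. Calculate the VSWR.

VSWR ≈ 16.9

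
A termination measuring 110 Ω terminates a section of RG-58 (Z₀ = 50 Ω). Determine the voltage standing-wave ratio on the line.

Γ = (110 − 50)/(110 + 50) = 0.375
VSWR = (1 + 0.375)/(1 − 0.375)

VSWR ≈ 2.2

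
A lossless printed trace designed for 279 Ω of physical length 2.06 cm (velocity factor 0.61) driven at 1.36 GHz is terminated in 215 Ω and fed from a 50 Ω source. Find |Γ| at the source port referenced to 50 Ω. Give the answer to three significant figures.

|Γ| ≈ 0.726

λ = v/f = 0.61·c / 1.36 GHz = 0.135 m
βl = 2π·l/λ = 2π × 0.153 = 55.1°
tan(βl) = 1.43
Z_in = Z_0·(Z_L + jZ_0·tanβl)/(Z_0 + jZ_L·tanβl) = 296 + j73.2 Ω
Γ_s = (Z_in − Z_s)/(Z_in + Z_s) = (246 + j73.2)/(346 + j73.2), |Γ_s| = 0.726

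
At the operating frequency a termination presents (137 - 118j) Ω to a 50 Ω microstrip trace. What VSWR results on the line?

Γ = (Z_L − Z_0)/(Z_L + Z_0) = (87 − j118)/(187 − j118)
|Γ| = 147/221 = 0.663
VSWR = (1 + |Γ|)/(1 − |Γ|) = 1.66/0.337

VSWR ≈ 4.94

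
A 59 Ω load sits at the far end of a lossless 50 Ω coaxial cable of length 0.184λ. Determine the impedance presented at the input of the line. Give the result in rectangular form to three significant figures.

Z_in ≈ 44.4 − j5.45 Ω

βl = 2π × 0.184 = 66.2°
tan(βl) = tan(66.2°) = 2.27
Z_in = Z_0·(Z_L + jZ_0·tanβl)/(Z_0 + jZ_L·tanβl)
     = 50·(59 + j114)/(50 + j134)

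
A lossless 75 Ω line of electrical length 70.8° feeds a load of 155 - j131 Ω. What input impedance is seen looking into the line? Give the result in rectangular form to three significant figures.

tan(βl) = tan(70.8°) = 2.87
Z_in = Z_0·(Z_L + jZ_0·tanβl)/(Z_0 + jZ_L·tanβl)
     = 75·(155 + j84.4)/(451 + j445)

Z_in ≈ 20.1 − j5.77 Ω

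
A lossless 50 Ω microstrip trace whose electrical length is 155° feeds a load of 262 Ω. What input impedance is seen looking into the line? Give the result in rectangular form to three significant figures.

Z_in ≈ 45.8 + j88.5 Ω

tan(βl) = tan(155°) = -0.466
Z_in = Z_0·(Z_L + jZ_0·tanβl)/(Z_0 + jZ_L·tanβl)
     = 50·(262 − j23.3)/(50 − j122)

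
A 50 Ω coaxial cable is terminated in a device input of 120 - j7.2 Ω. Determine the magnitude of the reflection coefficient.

|Γ| ≈ 0.414

Γ = (Z_L − Z_0)/(Z_L + Z_0) = (70 − j7.2)/(170 − j7.2)
|Γ| = 70.4/170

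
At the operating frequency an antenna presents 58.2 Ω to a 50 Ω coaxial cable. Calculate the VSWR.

VSWR ≈ 1.16

Γ = (58.2 − 50)/(58.2 + 50) = 0.0758
VSWR = (1 + 0.0758)/(1 − 0.0758)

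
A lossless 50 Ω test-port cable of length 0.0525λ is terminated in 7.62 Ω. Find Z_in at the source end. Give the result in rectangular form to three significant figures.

βl = 2π × 0.0525 = 18.9°
tan(βl) = tan(18.9°) = 0.342
Z_in = Z_0·(Z_L + jZ_0·tanβl)/(Z_0 + jZ_L·tanβl)
     = 50·(7.62 + j17.1)/(50 + j2.61)

Z_in ≈ 8.49 + j16.7 Ω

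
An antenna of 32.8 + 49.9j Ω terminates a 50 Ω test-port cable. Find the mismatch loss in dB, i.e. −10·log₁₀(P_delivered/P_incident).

mismatch loss ≈ 1.54 dB

Γ = (-17.2 + j49.9)/(82.8 + j49.9), |Γ| = 0.546
|Γ|² = 0.298, so P_del/P_inc = 1 − |Γ|² = 0.702
ML = −10·log₁₀(1 − |Γ|²)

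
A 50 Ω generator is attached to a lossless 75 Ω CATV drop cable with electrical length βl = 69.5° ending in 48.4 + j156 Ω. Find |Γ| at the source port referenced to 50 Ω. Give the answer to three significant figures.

|Γ| ≈ 0.809

tan(βl) = 2.67
Z_in = Z_0·(Z_L + jZ_0·tanβl)/(Z_0 + jZ_L·tanβl) = 16.6 − j71.9 Ω
Γ_s = (Z_in − Z_s)/(Z_in + Z_s) = (-33.4 − j71.9)/(66.6 − j71.9), |Γ_s| = 0.809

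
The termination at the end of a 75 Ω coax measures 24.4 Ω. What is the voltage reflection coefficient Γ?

Γ = -0.509

Γ = (Z_L − Z_0)/(Z_L + Z_0) = (24.4 − 75)/(24.4 + 75) = -50.6/99.4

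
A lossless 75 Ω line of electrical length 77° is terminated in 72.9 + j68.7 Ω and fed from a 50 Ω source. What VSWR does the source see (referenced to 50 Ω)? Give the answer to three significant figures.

VSWR ≈ 2.79

tan(βl) = 4.33
Z_in = Z_0·(Z_L + jZ_0·tanβl)/(Z_0 + jZ_L·tanβl) = 54.3 − j55.6 Ω
Γ_s = (Z_in − Z_s)/(Z_in + Z_s) = (4.3 − j55.6)/(104 − j55.6), |Γ_s| = 0.472
VSWR = (1 + |Γ_s|)/(1 − |Γ_s|)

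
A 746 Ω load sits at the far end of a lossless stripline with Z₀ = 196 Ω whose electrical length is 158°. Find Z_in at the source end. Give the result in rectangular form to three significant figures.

Z_in ≈ 258 + j317 Ω

tan(βl) = tan(158°) = -0.404
Z_in = Z_0·(Z_L + jZ_0·tanβl)/(Z_0 + jZ_L·tanβl)
     = 196·(746 − j79.2)/(196 − j301)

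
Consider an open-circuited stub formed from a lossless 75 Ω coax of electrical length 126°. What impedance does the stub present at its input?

Z_in ≈ +j54.5 Ω

tan(βl) = -1.38
For an open-circuited stub, Z_in = −jZ_0·cot(βl) = −jZ_0/tan(βl)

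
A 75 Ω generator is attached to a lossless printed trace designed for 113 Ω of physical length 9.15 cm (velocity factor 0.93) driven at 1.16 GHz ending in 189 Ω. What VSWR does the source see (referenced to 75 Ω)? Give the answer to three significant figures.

λ = v/f = 0.93·c / 1.16 GHz = 0.241 m
βl = 2π·l/λ = 2π × 0.38 = 137°
tan(βl) = -0.934
Z_in = Z_0·(Z_L + jZ_0·tanβl)/(Z_0 + jZ_L·tanβl) = 103 + j55.1 Ω
Γ_s = (Z_in − Z_s)/(Z_in + Z_s) = (27.9 + j55.1)/(178 + j55.1), |Γ_s| = 0.332
VSWR = (1 + |Γ_s|)/(1 − |Γ_s|)

VSWR ≈ 1.99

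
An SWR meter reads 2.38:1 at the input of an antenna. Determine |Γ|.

|Γ| ≈ 0.408

|Γ| = (S − 1)/(S + 1) = (2.38 − 1)/(2.38 + 1) = 1.38/3.38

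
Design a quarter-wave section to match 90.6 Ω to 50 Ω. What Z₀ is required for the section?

Z_qwt ≈ 67.3 Ω

Z_qwt = √(Z_0·R_L) = √(50 × 90.6) = √4530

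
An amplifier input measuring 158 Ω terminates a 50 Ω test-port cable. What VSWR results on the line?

VSWR ≈ 3.16

Γ = (158 − 50)/(158 + 50) = 0.519
VSWR = (1 + 0.519)/(1 − 0.519)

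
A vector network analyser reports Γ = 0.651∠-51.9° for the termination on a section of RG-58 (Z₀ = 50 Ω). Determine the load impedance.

Z_L ≈ 46.4 − j82.6 Ω

Z_L = Z_0·(1 + Γ)/(1 − Γ) = 50·(1.4 − j0.512)/(0.598 + j0.512)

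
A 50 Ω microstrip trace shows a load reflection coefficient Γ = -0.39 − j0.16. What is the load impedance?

Z_L ≈ 21 − j8.17 Ω

Z_L = Z_0·(1 + Γ)/(1 − Γ) = 50·(0.61 − j0.16)/(1.39 + j0.16)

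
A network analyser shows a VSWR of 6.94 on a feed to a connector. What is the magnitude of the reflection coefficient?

|Γ| ≈ 0.748

|Γ| = (S − 1)/(S + 1) = (6.94 − 1)/(6.94 + 1) = 5.94/7.94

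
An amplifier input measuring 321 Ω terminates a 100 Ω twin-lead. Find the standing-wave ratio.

For a purely resistive load, VSWR = R_L/Z_0 or Z_0/R_L (whichever > 1) = 321/100

VSWR ≈ 3.21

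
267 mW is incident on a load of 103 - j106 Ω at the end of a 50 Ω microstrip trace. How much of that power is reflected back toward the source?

P_reflected ≈ 108 mW

|Γ| = |(53 − j106)/(153 − j106)| = 0.637
|Γ|² = 0.405
P_refl = |Γ|²·P_inc = 108 mW, P_del = (1 − |Γ|²)·P_inc = 159 mW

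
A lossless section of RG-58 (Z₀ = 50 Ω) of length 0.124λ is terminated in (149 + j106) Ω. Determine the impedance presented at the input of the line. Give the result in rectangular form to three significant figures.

Z_in ≈ 29.9 − j61.7 Ω

βl = 2π × 0.124 = 44.6°
tan(βl) = tan(44.6°) = 0.988
Z_in = Z_0·(Z_L + jZ_0·tanβl)/(Z_0 + jZ_L·tanβl)
     = 50·(149 + j155)/(-54.7 + j147)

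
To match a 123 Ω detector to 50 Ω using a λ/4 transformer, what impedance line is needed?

Z_qwt ≈ 78.4 Ω

Z_qwt = √(Z_0·R_L) = √(50 × 123) = √6150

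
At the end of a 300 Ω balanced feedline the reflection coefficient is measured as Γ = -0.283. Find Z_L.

Z_L ≈ 168 Ω

Z_L = Z_0·(1 + Γ)/(1 − Γ) = 300·(0.717)/(1.28)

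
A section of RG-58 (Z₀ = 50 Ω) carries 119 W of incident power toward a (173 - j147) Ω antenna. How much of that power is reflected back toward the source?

|Γ| = |(123 − j147)/(223 − j147)| = 0.718
|Γ|² = 0.515
P_refl = |Γ|²·P_inc = 61.3 W, P_del = (1 − |Γ|²)·P_inc = 57.7 W

P_reflected ≈ 61.3 W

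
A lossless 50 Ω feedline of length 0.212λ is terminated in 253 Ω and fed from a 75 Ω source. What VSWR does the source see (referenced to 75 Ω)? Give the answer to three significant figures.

βl = 2π × 0.212 = 76.3°
tan(βl) = 4.11
Z_in = Z_0·(Z_L + jZ_0·tanβl)/(Z_0 + jZ_L·tanβl) = 10.4 − j11.7 Ω
Γ_s = (Z_in − Z_s)/(Z_in + Z_s) = (-64.6 − j11.7)/(85.4 − j11.7), |Γ_s| = 0.761
VSWR = (1 + |Γ_s|)/(1 − |Γ_s|)

VSWR ≈ 7.36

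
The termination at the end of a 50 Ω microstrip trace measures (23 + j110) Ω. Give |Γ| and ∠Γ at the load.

Γ ≈ 0.858 ∠ 47.4°

Γ = (Z_L − Z_0)/(Z_L + Z_0) = (-27 + j110)/(73 + j110)
|Γ| = 113/132 = 0.858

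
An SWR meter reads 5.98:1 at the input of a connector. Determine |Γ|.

|Γ| = (S − 1)/(S + 1) = (5.98 − 1)/(5.98 + 1) = 4.98/6.98

|Γ| ≈ 0.713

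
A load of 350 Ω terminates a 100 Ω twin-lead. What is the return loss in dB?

Γ = (350 − 100)/(350 + 100) = 0.556
RL = −20·log₁₀|Γ| = −20·log₁₀(0.556)

RL ≈ 5.11 dB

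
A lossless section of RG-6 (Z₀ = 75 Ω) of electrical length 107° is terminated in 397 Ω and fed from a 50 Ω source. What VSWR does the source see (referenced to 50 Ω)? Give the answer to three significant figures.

tan(βl) = -3.27
Z_in = Z_0·(Z_L + jZ_0·tanβl)/(Z_0 + jZ_L·tanβl) = 15.4 + j22 Ω
Γ_s = (Z_in − Z_s)/(Z_in + Z_s) = (-34.6 + j22)/(65.4 + j22), |Γ_s| = 0.594
VSWR = (1 + |Γ_s|)/(1 − |Γ_s|)

VSWR ≈ 3.92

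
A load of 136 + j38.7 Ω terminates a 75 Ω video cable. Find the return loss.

Γ = (61 + j38.7)/(211 + j38.7), |Γ| = 0.337
RL = −20·log₁₀|Γ| = −20·log₁₀(0.337)

RL ≈ 9.45 dB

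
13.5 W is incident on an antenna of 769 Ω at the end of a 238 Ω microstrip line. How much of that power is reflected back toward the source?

Γ = (769 − 238)/(769 + 238) = 0.527
|Γ|² = 0.278
P_refl = |Γ|²·P_inc = 3.75 W, P_del = (1 − |Γ|²)·P_inc = 9.75 W

P_reflected ≈ 3.75 W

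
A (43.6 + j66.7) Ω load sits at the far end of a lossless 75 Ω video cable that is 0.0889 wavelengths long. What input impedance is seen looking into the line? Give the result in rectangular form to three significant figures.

Z_in ≈ 184 + j105 Ω

βl = 2π × 0.0889 = 32°
tan(βl) = tan(32°) = 0.625
Z_in = Z_0·(Z_L + jZ_0·tanβl)/(Z_0 + jZ_L·tanβl)
     = 75·(43.6 + j114)/(33.3 + j27.2)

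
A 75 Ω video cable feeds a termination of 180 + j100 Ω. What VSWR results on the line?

Γ = (Z_L − Z_0)/(Z_L + Z_0) = (105 + j100)/(255 + j100)
|Γ| = 145/274 = 0.529
VSWR = (1 + |Γ|)/(1 − |Γ|) = 1.53/0.471

VSWR ≈ 3.25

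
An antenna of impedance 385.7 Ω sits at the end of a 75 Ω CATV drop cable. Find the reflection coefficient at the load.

Γ = (Z_L − Z_0)/(Z_L + Z_0) = (385.7 − 75)/(385.7 + 75) = 310.7/460.7

Γ = 0.674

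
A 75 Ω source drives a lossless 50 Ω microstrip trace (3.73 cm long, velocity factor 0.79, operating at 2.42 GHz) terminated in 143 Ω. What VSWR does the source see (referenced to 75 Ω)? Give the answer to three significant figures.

VSWR ≈ 3.07

λ = v/f = 0.79·c / 2.42 GHz = 0.0979 m
βl = 2π·l/λ = 2π × 0.381 = 137°
tan(βl) = -0.929
Z_in = Z_0·(Z_L + jZ_0·tanβl)/(Z_0 + jZ_L·tanβl) = 33.1 + j41.4 Ω
Γ_s = (Z_in − Z_s)/(Z_in + Z_s) = (-41.9 + j41.4)/(108 + j41.4), |Γ_s| = 0.509
VSWR = (1 + |Γ_s|)/(1 − |Γ_s|)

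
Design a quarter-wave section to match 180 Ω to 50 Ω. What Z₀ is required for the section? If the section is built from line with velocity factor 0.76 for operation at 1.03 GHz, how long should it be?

Z_qwt ≈ 94.9 Ω; length ≈ 5.53 cm

Z_qwt = √(Z_0·R_L) = √(50 × 180) = √9000
λ = 0.76·c/f = 0.221 m, so l = λ/4 = 0.0553 m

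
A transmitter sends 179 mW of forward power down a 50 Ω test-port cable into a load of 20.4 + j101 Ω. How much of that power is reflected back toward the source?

P_reflected ≈ 131 mW

|Γ| = |(-29.6 + j101)/(70.4 + j101)| = 0.855
|Γ|² = 0.731
P_refl = |Γ|²·P_inc = 131 mW, P_del = (1 − |Γ|²)·P_inc = 48.2 mW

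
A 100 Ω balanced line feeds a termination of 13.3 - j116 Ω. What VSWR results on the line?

VSWR ≈ 17.7

Γ = (Z_L − Z_0)/(Z_L + Z_0) = (-86.7 − j116)/(113.3 − j116)
|Γ| = 145/162 = 0.893
VSWR = (1 + |Γ|)/(1 − |Γ|) = 1.89/0.107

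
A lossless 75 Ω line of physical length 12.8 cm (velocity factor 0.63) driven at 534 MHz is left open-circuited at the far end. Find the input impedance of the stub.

Z_in ≈ +j63.4 Ω

λ = v/f = 0.63·c / 534 MHz = 0.354 m
βl = 2π·l/λ = 2π × 0.362 = 130°
tan(βl) = -1.18
For an open-circuited stub, Z_in = −jZ_0·cot(βl) = −jZ_0/tan(βl)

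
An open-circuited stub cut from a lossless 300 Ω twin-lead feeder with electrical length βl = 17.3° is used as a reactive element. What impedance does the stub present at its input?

tan(βl) = 0.311
For an open-circuited stub, Z_in = −jZ_0·cot(βl) = −jZ_0/tan(βl)

Z_in ≈ −j963 Ω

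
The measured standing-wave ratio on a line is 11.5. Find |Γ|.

|Γ| ≈ 0.84

|Γ| = (S − 1)/(S + 1) = (11.5 − 1)/(11.5 + 1) = 10.5/12.5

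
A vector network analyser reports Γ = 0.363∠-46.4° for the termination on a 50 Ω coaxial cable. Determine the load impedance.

Z_L ≈ 68.8 − j41.7 Ω

Z_L = Z_0·(1 + Γ)/(1 − Γ) = 50·(1.25 − j0.263)/(0.75 + j0.263)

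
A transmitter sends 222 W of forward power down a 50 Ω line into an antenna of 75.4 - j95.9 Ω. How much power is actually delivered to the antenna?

|Γ| = |(25.4 − j95.9)/(125.4 − j95.9)| = 0.628
|Γ|² = 0.395
P_refl = |Γ|²·P_inc = 87.7 W, P_del = (1 − |Γ|²)·P_inc = 134 W

P_delivered ≈ 134 W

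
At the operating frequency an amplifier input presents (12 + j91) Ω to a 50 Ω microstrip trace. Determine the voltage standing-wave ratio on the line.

VSWR ≈ 18.2

Γ = (Z_L − Z_0)/(Z_L + Z_0) = (-38 + j91)/(62 + j91)
|Γ| = 98.6/110 = 0.896
VSWR = (1 + |Γ|)/(1 − |Γ|) = 1.9/0.104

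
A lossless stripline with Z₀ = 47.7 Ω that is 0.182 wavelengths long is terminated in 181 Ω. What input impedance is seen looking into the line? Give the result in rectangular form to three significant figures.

βl = 2π × 0.182 = 65.5°
tan(βl) = tan(65.5°) = 2.2
Z_in = Z_0·(Z_L + jZ_0·tanβl)/(Z_0 + jZ_L·tanβl)
     = 47.7·(181 + j105)/(47.7 + j398)

Z_in ≈ 15 − j19.9 Ω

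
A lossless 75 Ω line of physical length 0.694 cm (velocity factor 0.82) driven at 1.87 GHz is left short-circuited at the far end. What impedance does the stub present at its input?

λ = v/f = 0.82·c / 1.87 GHz = 0.132 m
βl = 2π·l/λ = 2π × 0.0528 = 19°
tan(βl) = 0.344
For a short-circuited stub, Z_in = jZ_0·tan(βl)

Z_in ≈ +j25.8 Ω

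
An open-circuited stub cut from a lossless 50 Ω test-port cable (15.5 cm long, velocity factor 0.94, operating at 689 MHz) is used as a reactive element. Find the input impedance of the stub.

λ = v/f = 0.94·c / 689 MHz = 0.409 m
βl = 2π·l/λ = 2π × 0.379 = 136°
tan(βl) = -0.954
For an open-circuited stub, Z_in = −jZ_0·cot(βl) = −jZ_0/tan(βl)

Z_in ≈ +j52.4 Ω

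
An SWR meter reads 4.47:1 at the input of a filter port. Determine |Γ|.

|Γ| ≈ 0.634

|Γ| = (S − 1)/(S + 1) = (4.47 − 1)/(4.47 + 1) = 3.47/5.47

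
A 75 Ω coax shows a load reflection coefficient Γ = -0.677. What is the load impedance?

Z_L = Z_0·(1 + Γ)/(1 − Γ) = 75·(0.323)/(1.68)

Z_L ≈ 14.4 Ω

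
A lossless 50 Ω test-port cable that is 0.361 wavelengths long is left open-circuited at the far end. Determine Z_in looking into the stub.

Z_in ≈ +j41.9 Ω

βl = 2π × 0.361 = 130°
tan(βl) = -1.19
For an open-circuited stub, Z_in = −jZ_0·cot(βl) = −jZ_0/tan(βl)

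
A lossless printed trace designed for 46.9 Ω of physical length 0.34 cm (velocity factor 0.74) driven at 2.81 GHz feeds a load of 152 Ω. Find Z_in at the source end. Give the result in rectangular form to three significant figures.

λ = v/f = 0.74·c / 2.81 GHz = 0.079 m
βl = 2π·l/λ = 2π × 0.043 = 15.5°
tan(βl) = tan(15.5°) = 0.277
Z_in = Z_0·(Z_L + jZ_0·tanβl)/(Z_0 + jZ_L·tanβl)
     = 46.9·(152 + j13)/(46.9 + j42.1)

Z_in ≈ 90.6 − j68.4 Ω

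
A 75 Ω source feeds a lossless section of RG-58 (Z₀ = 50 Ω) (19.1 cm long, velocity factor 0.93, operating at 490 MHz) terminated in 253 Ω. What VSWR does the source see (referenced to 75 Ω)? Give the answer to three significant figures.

VSWR ≈ 6.51

λ = v/f = 0.93·c / 490 MHz = 0.569 m
βl = 2π·l/λ = 2π × 0.335 = 121°
tan(βl) = -1.68
Z_in = Z_0·(Z_L + jZ_0·tanβl)/(Z_0 + jZ_L·tanβl) = 13.2 + j28.2 Ω
Γ_s = (Z_in − Z_s)/(Z_in + Z_s) = (-61.8 + j28.2)/(88.2 + j28.2), |Γ_s| = 0.734
VSWR = (1 + |Γ_s|)/(1 − |Γ_s|)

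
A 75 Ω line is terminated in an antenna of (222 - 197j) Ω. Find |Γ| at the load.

Γ = (Z_L − Z_0)/(Z_L + Z_0) = (147 − j197)/(297 − j197)
|Γ| = 246/356

|Γ| ≈ 0.69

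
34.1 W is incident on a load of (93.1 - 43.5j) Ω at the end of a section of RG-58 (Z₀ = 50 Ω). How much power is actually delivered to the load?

P_delivered ≈ 28.4 W

|Γ| = |(43.1 − j43.5)/(143.1 − j43.5)| = 0.409
|Γ|² = 0.168
P_refl = |Γ|²·P_inc = 5.72 W, P_del = (1 − |Γ|²)·P_inc = 28.4 W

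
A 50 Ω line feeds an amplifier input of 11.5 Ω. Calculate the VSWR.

Γ = (11.5 − 50)/(11.5 + 50) = -0.626
VSWR = (1 + 0.626)/(1 − 0.626)

VSWR ≈ 4.35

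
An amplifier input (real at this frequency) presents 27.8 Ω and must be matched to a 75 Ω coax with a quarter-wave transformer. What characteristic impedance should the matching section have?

Z_qwt = √(Z_0·R_L) = √(75 × 27.8) = √2085

Z_qwt ≈ 45.7 Ω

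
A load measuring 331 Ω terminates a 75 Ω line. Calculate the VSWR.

VSWR ≈ 4.41

Γ = (331 − 75)/(331 + 75) = 0.631
VSWR = (1 + 0.631)/(1 − 0.631)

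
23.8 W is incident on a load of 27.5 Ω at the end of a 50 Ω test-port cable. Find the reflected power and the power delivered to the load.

Γ = (27.5 − 50)/(27.5 + 50) = -0.29
|Γ|² = 0.0843
P_refl = |Γ|²·P_inc = 2.01 W, P_del = (1 − |Γ|²)·P_inc = 21.8 W

P_reflected ≈ 2.01 W; P_delivered ≈ 21.8 W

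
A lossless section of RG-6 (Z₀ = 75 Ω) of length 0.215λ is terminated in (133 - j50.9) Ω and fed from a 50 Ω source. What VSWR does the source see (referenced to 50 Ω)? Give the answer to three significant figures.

βl = 2π × 0.215 = 77.4°
tan(βl) = 4.47
Z_in = Z_0·(Z_L + jZ_0·tanβl)/(Z_0 + jZ_L·tanβl) = 35.3 + j1.18 Ω
Γ_s = (Z_in − Z_s)/(Z_in + Z_s) = (-14.7 + j1.18)/(85.3 + j1.18), |Γ_s| = 0.173
VSWR = (1 + |Γ_s|)/(1 − |Γ_s|)

VSWR ≈ 1.42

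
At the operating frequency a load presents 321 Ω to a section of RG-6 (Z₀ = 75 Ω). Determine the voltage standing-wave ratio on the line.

VSWR ≈ 4.28

For a purely resistive load, VSWR = R_L/Z_0 or Z_0/R_L (whichever > 1) = 321/75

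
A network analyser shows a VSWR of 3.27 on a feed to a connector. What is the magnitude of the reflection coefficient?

|Γ| = (S − 1)/(S + 1) = (3.27 − 1)/(3.27 + 1) = 2.27/4.27

|Γ| ≈ 0.532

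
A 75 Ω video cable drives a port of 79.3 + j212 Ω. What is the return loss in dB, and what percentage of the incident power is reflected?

Γ = (4.3 + j212)/(154.3 + j212), |Γ| = 0.809
RL = −20·log₁₀(0.809) = 1.84 dB
P_refl/P_inc = |Γ|² = 0.654

RL ≈ 1.84 dB; 65.4% of incident power reflected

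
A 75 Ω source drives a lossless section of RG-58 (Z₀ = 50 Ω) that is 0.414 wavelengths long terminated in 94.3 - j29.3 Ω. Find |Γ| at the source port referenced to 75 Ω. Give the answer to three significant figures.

βl = 2π × 0.414 = 149°
tan(βl) = -0.6
Z_in = Z_0·(Z_L + jZ_0·tanβl)/(Z_0 + jZ_L·tanβl) = 75.4 + j40.1 Ω
Γ_s = (Z_in − Z_s)/(Z_in + Z_s) = (0.406 + j40.1)/(150 + j40.1), |Γ_s| = 0.258

|Γ| ≈ 0.258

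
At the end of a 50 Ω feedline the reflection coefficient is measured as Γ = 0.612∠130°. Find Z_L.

Z_L = Z_0·(1 + Γ)/(1 − Γ) = 50·(0.607 + j0.469)/(1.39 − j0.469)

Z_L ≈ 14.5 + j21.7 Ω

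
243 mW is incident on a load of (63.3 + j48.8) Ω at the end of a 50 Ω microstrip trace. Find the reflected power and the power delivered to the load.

|Γ| = |(13.3 + j48.8)/(113.3 + j48.8)| = 0.41
|Γ|² = 0.168
P_refl = |Γ|²·P_inc = 40.9 mW, P_del = (1 − |Γ|²)·P_inc = 202 mW

P_reflected ≈ 40.9 mW; P_delivered ≈ 202 mW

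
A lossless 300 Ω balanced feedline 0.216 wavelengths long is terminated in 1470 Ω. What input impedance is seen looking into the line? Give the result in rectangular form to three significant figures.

βl = 2π × 0.216 = 77.8°
tan(βl) = tan(77.8°) = 4.61
Z_in = Z_0·(Z_L + jZ_0·tanβl)/(Z_0 + jZ_L·tanβl)
     = 300·(1470 + j1380)/(300 + j6780)

Z_in ≈ 64 − j62.2 Ω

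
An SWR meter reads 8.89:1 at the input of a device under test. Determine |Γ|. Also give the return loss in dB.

|Γ| ≈ 0.798; return loss ≈ 1.96 dB

|Γ| = (S − 1)/(S + 1) = (8.89 − 1)/(8.89 + 1) = 7.89/9.89
RL = −20·log₁₀|Γ| = −20·log₁₀(0.798)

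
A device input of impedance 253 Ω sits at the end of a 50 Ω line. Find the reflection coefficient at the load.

Γ = 0.67

Γ = (Z_L − Z_0)/(Z_L + Z_0) = (253 − 50)/(253 + 50) = 203/303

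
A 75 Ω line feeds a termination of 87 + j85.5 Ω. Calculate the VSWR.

Γ = (Z_L − Z_0)/(Z_L + Z_0) = (12 + j85.5)/(162 + j85.5)
|Γ| = 86.3/183 = 0.471
VSWR = (1 + |Γ|)/(1 − |Γ|) = 1.47/0.529

VSWR ≈ 2.78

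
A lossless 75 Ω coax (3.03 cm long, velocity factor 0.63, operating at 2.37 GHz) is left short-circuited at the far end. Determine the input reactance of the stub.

X_in ≈ -70.5 Ω (capacitive)

λ = v/f = 0.63·c / 2.37 GHz = 0.0797 m
βl = 2π·l/λ = 2π × 0.38 = 137°
tan(βl) = -0.94
For a short-circuited stub, Z_in = jZ_0·tan(βl)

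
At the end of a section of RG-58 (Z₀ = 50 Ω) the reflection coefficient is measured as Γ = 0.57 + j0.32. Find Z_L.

Z_L = Z_0·(1 + Γ)/(1 − Γ) = 50·(1.57 + j0.32)/(0.43 − j0.32)

Z_L ≈ 99.7 + j111 Ω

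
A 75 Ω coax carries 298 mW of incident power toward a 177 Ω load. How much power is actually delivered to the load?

P_delivered ≈ 249 mW

Γ = (177 − 75)/(177 + 75) = 0.405
|Γ|² = 0.164
P_refl = |Γ|²·P_inc = 48.8 mW, P_del = (1 − |Γ|²)·P_inc = 249 mW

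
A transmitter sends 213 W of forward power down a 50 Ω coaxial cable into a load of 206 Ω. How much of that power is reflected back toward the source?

P_reflected ≈ 79.1 W

Γ = (206 − 50)/(206 + 50) = 0.609
|Γ|² = 0.371
P_refl = |Γ|²·P_inc = 79.1 W, P_del = (1 − |Γ|²)·P_inc = 134 W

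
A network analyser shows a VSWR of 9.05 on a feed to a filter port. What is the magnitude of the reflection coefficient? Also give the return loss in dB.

|Γ| = (S − 1)/(S + 1) = (9.05 − 1)/(9.05 + 1) = 8.05/10.1
RL = −20·log₁₀|Γ| = −20·log₁₀(0.801)

|Γ| ≈ 0.801; return loss ≈ 1.93 dB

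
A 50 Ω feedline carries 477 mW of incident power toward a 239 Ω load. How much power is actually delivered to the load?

P_delivered ≈ 273 mW

Γ = (239 − 50)/(239 + 50) = 0.654
|Γ|² = 0.428
P_refl = |Γ|²·P_inc = 204 mW, P_del = (1 − |Γ|²)·P_inc = 273 mW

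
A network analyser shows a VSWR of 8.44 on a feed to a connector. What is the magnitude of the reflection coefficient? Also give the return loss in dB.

|Γ| = (S − 1)/(S + 1) = (8.44 − 1)/(8.44 + 1) = 7.44/9.44
RL = −20·log₁₀|Γ| = −20·log₁₀(0.788)

|Γ| ≈ 0.788; return loss ≈ 2.07 dB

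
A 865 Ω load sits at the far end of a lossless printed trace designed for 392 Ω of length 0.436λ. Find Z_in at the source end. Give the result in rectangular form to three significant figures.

βl = 2π × 0.436 = 157°
tan(βl) = tan(157°) = -0.425
Z_in = Z_0·(Z_L + jZ_0·tanβl)/(Z_0 + jZ_L·tanβl)
     = 392·(865 − j167)/(392 − j368)

Z_in ≈ 543 + j343 Ω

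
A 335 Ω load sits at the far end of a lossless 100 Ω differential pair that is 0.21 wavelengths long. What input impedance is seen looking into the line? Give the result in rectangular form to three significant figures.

Z_in ≈ 31.6 − j23.3 Ω

βl = 2π × 0.21 = 75.6°
tan(βl) = tan(75.6°) = 3.89
Z_in = Z_0·(Z_L + jZ_0·tanβl)/(Z_0 + jZ_L·tanβl)
     = 100·(335 + j389)/(100 + j1300)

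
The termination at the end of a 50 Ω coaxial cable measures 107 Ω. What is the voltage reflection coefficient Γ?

Γ = 0.363

Γ = (Z_L − Z_0)/(Z_L + Z_0) = (107 − 50)/(107 + 50) = 57/157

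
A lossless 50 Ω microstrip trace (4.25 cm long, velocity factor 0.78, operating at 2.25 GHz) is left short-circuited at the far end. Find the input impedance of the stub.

Z_in ≈ −j32.3 Ω

λ = v/f = 0.78·c / 2.25 GHz = 0.104 m
βl = 2π·l/λ = 2π × 0.409 = 147°
tan(βl) = -0.647
For a short-circuited stub, Z_in = jZ_0·tan(βl)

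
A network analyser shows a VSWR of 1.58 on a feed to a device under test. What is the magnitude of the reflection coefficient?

|Γ| ≈ 0.225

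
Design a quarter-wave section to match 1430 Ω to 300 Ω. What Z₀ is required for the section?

Z_qwt ≈ 655 Ω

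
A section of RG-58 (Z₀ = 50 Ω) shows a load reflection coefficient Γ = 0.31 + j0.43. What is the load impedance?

Z_L = Z_0·(1 + Γ)/(1 − Γ) = 50·(1.31 + j0.43)/(0.69 − j0.43)

Z_L ≈ 54.4 + j65.1 Ω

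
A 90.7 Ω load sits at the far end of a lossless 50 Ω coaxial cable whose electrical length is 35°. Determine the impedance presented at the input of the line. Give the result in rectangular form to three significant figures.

tan(βl) = tan(35°) = 0.7
Z_in = Z_0·(Z_L + jZ_0·tanβl)/(Z_0 + jZ_L·tanβl)
     = 50·(90.7 + j35)/(50 + j63.5)

Z_in ≈ 51.7 − j30.7 Ω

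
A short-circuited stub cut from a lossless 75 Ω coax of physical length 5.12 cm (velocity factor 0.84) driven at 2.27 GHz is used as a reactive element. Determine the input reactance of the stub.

λ = v/f = 0.84·c / 2.27 GHz = 0.111 m
βl = 2π·l/λ = 2π × 0.461 = 166°
tan(βl) = -0.249
For a short-circuited stub, Z_in = jZ_0·tan(βl)

X_in ≈ -18.7 Ω (capacitive)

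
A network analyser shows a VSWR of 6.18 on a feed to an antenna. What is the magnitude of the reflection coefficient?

|Γ| = (S − 1)/(S + 1) = (6.18 − 1)/(6.18 + 1) = 5.18/7.18

|Γ| ≈ 0.721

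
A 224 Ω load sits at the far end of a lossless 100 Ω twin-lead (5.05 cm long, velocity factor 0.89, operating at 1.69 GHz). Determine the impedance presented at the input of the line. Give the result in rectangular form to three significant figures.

λ = v/f = 0.89·c / 1.69 GHz = 0.158 m
βl = 2π·l/λ = 2π × 0.32 = 115°
tan(βl) = tan(115°) = -2.14
Z_in = Z_0·(Z_L + jZ_0·tanβl)/(Z_0 + jZ_L·tanβl)
     = 100·(224 − j214)/(100 − j479)

Z_in ≈ 52.1 + j35.9 Ω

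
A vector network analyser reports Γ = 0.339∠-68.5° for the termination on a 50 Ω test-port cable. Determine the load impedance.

Z_L ≈ 51.1 − j36.4 Ω

Z_L = Z_0·(1 + Γ)/(1 − Γ) = 50·(1.12 − j0.315)/(0.876 + j0.315)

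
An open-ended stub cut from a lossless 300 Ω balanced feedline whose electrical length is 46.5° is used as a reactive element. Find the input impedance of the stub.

tan(βl) = 1.05
For an open-ended stub, Z_in = −jZ_0·cot(βl) = −jZ_0/tan(βl)

Z_in ≈ −j285 Ω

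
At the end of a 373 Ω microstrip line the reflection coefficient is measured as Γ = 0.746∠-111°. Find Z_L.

Z_L = Z_0·(1 + Γ)/(1 − Γ) = 373·(0.733 − j0.696)/(1.27 + j0.696)

Z_L ≈ 79.1 − j248 Ω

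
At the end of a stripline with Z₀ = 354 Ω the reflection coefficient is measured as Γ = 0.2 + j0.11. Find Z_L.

Z_L = Z_0·(1 + Γ)/(1 − Γ) = 354·(1.2 + j0.11)/(0.8 − j0.11)

Z_L ≈ 515 + j119 Ω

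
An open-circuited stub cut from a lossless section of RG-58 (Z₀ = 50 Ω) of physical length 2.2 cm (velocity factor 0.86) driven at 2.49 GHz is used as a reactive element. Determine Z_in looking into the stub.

λ = v/f = 0.86·c / 2.49 GHz = 0.104 m
βl = 2π·l/λ = 2π × 0.212 = 76.4°
tan(βl) = 4.15
For an open-circuited stub, Z_in = −jZ_0·cot(βl) = −jZ_0/tan(βl)

Z_in ≈ −j12.1 Ω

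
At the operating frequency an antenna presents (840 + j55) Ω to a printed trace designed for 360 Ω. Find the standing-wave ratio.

VSWR ≈ 2.35

Γ = (Z_L − Z_0)/(Z_L + Z_0) = (480 + j55)/(1200 + j55)
|Γ| = 483/1200 = 0.402
VSWR = (1 + |Γ|)/(1 − |Γ|) = 1.4/0.598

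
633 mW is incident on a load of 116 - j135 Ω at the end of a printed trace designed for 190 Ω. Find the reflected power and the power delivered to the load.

|Γ| = |(-74 − j135)/(306 − j135)| = 0.46
|Γ|² = 0.212
P_refl = |Γ|²·P_inc = 134 mW, P_del = (1 − |Γ|²)·P_inc = 499 mW

P_reflected ≈ 134 mW; P_delivered ≈ 499 mW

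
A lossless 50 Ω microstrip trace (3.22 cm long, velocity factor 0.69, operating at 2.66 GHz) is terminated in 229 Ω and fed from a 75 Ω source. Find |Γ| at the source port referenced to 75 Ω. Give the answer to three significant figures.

λ = v/f = 0.69·c / 2.66 GHz = 0.0778 m
βl = 2π·l/λ = 2π × 0.414 = 149°
tan(βl) = -0.602
Z_in = Z_0·(Z_L + jZ_0·tanβl)/(Z_0 + jZ_L·tanβl) = 36.3 + j69.9 Ω
Γ_s = (Z_in − Z_s)/(Z_in + Z_s) = (-38.7 + j69.9)/(111 + j69.9), |Γ_s| = 0.608

|Γ| ≈ 0.608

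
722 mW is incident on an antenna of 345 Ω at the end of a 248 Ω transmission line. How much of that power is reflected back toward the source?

Γ = (345 − 248)/(345 + 248) = 0.164
|Γ|² = 0.0268
P_refl = |Γ|²·P_inc = 19.3 mW, P_del = (1 − |Γ|²)·P_inc = 703 mW

P_reflected ≈ 19.3 mW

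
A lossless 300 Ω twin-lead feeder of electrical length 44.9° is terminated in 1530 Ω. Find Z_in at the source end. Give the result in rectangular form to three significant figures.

tan(βl) = tan(44.9°) = 0.997
Z_in = Z_0·(Z_L + jZ_0·tanβl)/(Z_0 + jZ_L·tanβl)
     = 300·(1530 + j299)/(300 + j1520)

Z_in ≈ 114 − j279 Ω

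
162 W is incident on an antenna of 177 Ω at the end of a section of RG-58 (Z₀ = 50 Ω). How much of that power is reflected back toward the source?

Γ = (177 − 50)/(177 + 50) = 0.559
|Γ|² = 0.313
P_refl = |Γ|²·P_inc = 50.7 W, P_del = (1 − |Γ|²)·P_inc = 111 W

P_reflected ≈ 50.7 W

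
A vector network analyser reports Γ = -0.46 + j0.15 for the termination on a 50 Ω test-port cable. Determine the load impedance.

Z_L = Z_0·(1 + Γ)/(1 − Γ) = 50·(0.54 + j0.15)/(1.46 − j0.15)

Z_L ≈ 17.8 + j6.96 Ω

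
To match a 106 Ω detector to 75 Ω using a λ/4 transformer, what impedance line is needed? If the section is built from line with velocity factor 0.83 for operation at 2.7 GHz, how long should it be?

Z_qwt = √(Z_0·R_L) = √(75 × 106) = √7950
λ = 0.83·c/f = 0.0922 m, so l = λ/4 = 0.0231 m

Z_qwt ≈ 89.2 Ω; length ≈ 2.31 cm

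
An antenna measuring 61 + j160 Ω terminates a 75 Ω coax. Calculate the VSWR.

Γ = (Z_L − Z_0)/(Z_L + Z_0) = (-14 + j160)/(136 + j160)
|Γ| = 161/210 = 0.765
VSWR = (1 + |Γ|)/(1 − |Γ|) = 1.76/0.235

VSWR ≈ 7.51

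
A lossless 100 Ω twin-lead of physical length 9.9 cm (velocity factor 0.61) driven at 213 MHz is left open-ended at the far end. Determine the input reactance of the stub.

λ = v/f = 0.61·c / 213 MHz = 0.859 m
βl = 2π·l/λ = 2π × 0.115 = 41.5°
tan(βl) = 0.884
For an open-ended stub, Z_in = −jZ_0·cot(βl) = −jZ_0/tan(βl)

X_in ≈ -113 Ω (capacitive)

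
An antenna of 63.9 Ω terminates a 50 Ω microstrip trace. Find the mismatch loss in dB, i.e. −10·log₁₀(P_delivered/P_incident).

Γ = (63.9 − 50)/(63.9 + 50) = 0.122
|Γ|² = 0.0149, so P_del/P_inc = 1 − |Γ|² = 0.985
ML = −10·log₁₀(1 − |Γ|²)

mismatch loss ≈ 0.0652 dB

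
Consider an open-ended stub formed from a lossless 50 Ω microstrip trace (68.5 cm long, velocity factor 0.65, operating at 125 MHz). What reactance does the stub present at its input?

X_in ≈ 124 Ω (inductive)

λ = v/f = 0.65·c / 125 MHz = 1.56 m
βl = 2π·l/λ = 2π × 0.439 = 158°
tan(βl) = -0.402
For an open-ended stub, Z_in = −jZ_0·cot(βl) = −jZ_0/tan(βl)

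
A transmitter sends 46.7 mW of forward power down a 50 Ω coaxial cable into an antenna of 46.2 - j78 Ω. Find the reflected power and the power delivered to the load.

|Γ| = |(-3.8 − j78)/(96.2 − j78)| = 0.631
|Γ|² = 0.398
P_refl = |Γ|²·P_inc = 18.6 mW, P_del = (1 − |Γ|²)·P_inc = 28.1 mW

P_reflected ≈ 18.6 mW; P_delivered ≈ 28.1 mW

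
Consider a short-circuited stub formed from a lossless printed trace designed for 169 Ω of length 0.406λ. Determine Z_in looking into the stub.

βl = 2π × 0.406 = 146°
tan(βl) = -0.67
For a short-circuited stub, Z_in = jZ_0·tan(βl)

Z_in ≈ −j113 Ω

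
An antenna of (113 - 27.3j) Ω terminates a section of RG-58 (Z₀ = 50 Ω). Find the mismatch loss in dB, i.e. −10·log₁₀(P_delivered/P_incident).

mismatch loss ≈ 0.823 dB

Γ = (63 − j27.3)/(163 − j27.3), |Γ| = 0.415
|Γ|² = 0.173, so P_del/P_inc = 1 − |Γ|² = 0.827
ML = −10·log₁₀(1 − |Γ|²)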